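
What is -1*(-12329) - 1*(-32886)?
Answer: 45215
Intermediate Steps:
-1*(-12329) - 1*(-32886) = 12329 + 32886 = 45215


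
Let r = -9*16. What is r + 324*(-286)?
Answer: -92808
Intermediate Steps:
r = -144
r + 324*(-286) = -144 + 324*(-286) = -144 - 92664 = -92808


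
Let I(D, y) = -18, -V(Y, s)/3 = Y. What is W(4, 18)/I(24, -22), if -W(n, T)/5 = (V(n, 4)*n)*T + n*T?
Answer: -220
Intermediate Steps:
V(Y, s) = -3*Y
W(n, T) = -5*T*n + 15*T*n² (W(n, T) = -5*(((-3*n)*n)*T + n*T) = -5*((-3*n²)*T + T*n) = -5*(-3*T*n² + T*n) = -5*(T*n - 3*T*n²) = -5*T*n + 15*T*n²)
W(4, 18)/I(24, -22) = (5*18*4*(-1 + 3*4))/(-18) = (5*18*4*(-1 + 12))*(-1/18) = (5*18*4*11)*(-1/18) = 3960*(-1/18) = -220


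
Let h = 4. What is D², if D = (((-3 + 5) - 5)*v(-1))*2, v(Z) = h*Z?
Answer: 576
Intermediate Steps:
v(Z) = 4*Z
D = 24 (D = (((-3 + 5) - 5)*(4*(-1)))*2 = ((2 - 5)*(-4))*2 = -3*(-4)*2 = 12*2 = 24)
D² = 24² = 576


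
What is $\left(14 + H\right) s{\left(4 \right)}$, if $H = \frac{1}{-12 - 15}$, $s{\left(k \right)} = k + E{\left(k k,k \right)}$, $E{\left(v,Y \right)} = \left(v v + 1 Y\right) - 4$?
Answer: $\frac{98020}{27} \approx 3630.4$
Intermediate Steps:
$E{\left(v,Y \right)} = -4 + Y + v^{2}$ ($E{\left(v,Y \right)} = \left(v^{2} + Y\right) - 4 = \left(Y + v^{2}\right) - 4 = -4 + Y + v^{2}$)
$s{\left(k \right)} = -4 + k^{4} + 2 k$ ($s{\left(k \right)} = k + \left(-4 + k + \left(k k\right)^{2}\right) = k + \left(-4 + k + \left(k^{2}\right)^{2}\right) = k + \left(-4 + k + k^{4}\right) = -4 + k^{4} + 2 k$)
$H = - \frac{1}{27}$ ($H = \frac{1}{-27} = - \frac{1}{27} \approx -0.037037$)
$\left(14 + H\right) s{\left(4 \right)} = \left(14 - \frac{1}{27}\right) \left(-4 + 4^{4} + 2 \cdot 4\right) = \frac{377 \left(-4 + 256 + 8\right)}{27} = \frac{377}{27} \cdot 260 = \frac{98020}{27}$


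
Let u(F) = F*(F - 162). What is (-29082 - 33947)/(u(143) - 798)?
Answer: 63029/3515 ≈ 17.931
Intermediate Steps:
u(F) = F*(-162 + F)
(-29082 - 33947)/(u(143) - 798) = (-29082 - 33947)/(143*(-162 + 143) - 798) = -63029/(143*(-19) - 798) = -63029/(-2717 - 798) = -63029/(-3515) = -63029*(-1/3515) = 63029/3515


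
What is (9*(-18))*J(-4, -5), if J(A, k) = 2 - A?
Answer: -972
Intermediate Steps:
(9*(-18))*J(-4, -5) = (9*(-18))*(2 - 1*(-4)) = -162*(2 + 4) = -162*6 = -972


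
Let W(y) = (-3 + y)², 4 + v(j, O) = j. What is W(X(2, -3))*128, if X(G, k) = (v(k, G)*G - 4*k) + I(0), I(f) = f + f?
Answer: 3200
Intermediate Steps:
v(j, O) = -4 + j
I(f) = 2*f
X(G, k) = -4*k + G*(-4 + k) (X(G, k) = ((-4 + k)*G - 4*k) + 2*0 = (G*(-4 + k) - 4*k) + 0 = (-4*k + G*(-4 + k)) + 0 = -4*k + G*(-4 + k))
W(X(2, -3))*128 = (-3 + (-4*(-3) + 2*(-4 - 3)))²*128 = (-3 + (12 + 2*(-7)))²*128 = (-3 + (12 - 14))²*128 = (-3 - 2)²*128 = (-5)²*128 = 25*128 = 3200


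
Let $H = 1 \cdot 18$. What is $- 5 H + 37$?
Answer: $-53$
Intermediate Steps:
$H = 18$
$- 5 H + 37 = \left(-5\right) 18 + 37 = -90 + 37 = -53$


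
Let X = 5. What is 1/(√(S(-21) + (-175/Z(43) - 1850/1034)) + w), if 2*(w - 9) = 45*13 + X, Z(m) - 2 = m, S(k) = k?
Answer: 1414512/430135781 - 3*I*√64176761/430135781 ≈ 0.0032885 - 5.5873e-5*I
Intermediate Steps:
Z(m) = 2 + m
w = 304 (w = 9 + (45*13 + 5)/2 = 9 + (585 + 5)/2 = 9 + (½)*590 = 9 + 295 = 304)
1/(√(S(-21) + (-175/Z(43) - 1850/1034)) + w) = 1/(√(-21 + (-175/(2 + 43) - 1850/1034)) + 304) = 1/(√(-21 + (-175/45 - 1850*1/1034)) + 304) = 1/(√(-21 + (-175*1/45 - 925/517)) + 304) = 1/(√(-21 + (-35/9 - 925/517)) + 304) = 1/(√(-21 - 26420/4653) + 304) = 1/(√(-124133/4653) + 304) = 1/(I*√64176761/1551 + 304) = 1/(304 + I*√64176761/1551)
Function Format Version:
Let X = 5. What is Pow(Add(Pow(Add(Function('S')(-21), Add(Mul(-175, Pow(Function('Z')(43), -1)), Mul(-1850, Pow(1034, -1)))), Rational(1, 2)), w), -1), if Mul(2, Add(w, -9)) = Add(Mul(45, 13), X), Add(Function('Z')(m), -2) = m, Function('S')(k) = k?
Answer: Add(Rational(1414512, 430135781), Mul(Rational(-3, 430135781), I, Pow(64176761, Rational(1, 2)))) ≈ Add(0.0032885, Mul(-5.5873e-5, I))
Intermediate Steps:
Function('Z')(m) = Add(2, m)
w = 304 (w = Add(9, Mul(Rational(1, 2), Add(Mul(45, 13), 5))) = Add(9, Mul(Rational(1, 2), Add(585, 5))) = Add(9, Mul(Rational(1, 2), 590)) = Add(9, 295) = 304)
Pow(Add(Pow(Add(Function('S')(-21), Add(Mul(-175, Pow(Function('Z')(43), -1)), Mul(-1850, Pow(1034, -1)))), Rational(1, 2)), w), -1) = Pow(Add(Pow(Add(-21, Add(Mul(-175, Pow(Add(2, 43), -1)), Mul(-1850, Pow(1034, -1)))), Rational(1, 2)), 304), -1) = Pow(Add(Pow(Add(-21, Add(Mul(-175, Pow(45, -1)), Mul(-1850, Rational(1, 1034)))), Rational(1, 2)), 304), -1) = Pow(Add(Pow(Add(-21, Add(Mul(-175, Rational(1, 45)), Rational(-925, 517))), Rational(1, 2)), 304), -1) = Pow(Add(Pow(Add(-21, Add(Rational(-35, 9), Rational(-925, 517))), Rational(1, 2)), 304), -1) = Pow(Add(Pow(Add(-21, Rational(-26420, 4653)), Rational(1, 2)), 304), -1) = Pow(Add(Pow(Rational(-124133, 4653), Rational(1, 2)), 304), -1) = Pow(Add(Mul(Rational(1, 1551), I, Pow(64176761, Rational(1, 2))), 304), -1) = Pow(Add(304, Mul(Rational(1, 1551), I, Pow(64176761, Rational(1, 2)))), -1)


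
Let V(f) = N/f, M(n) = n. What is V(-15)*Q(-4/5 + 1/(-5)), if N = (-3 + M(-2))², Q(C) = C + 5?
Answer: -20/3 ≈ -6.6667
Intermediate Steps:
Q(C) = 5 + C
N = 25 (N = (-3 - 2)² = (-5)² = 25)
V(f) = 25/f
V(-15)*Q(-4/5 + 1/(-5)) = (25/(-15))*(5 + (-4/5 + 1/(-5))) = (25*(-1/15))*(5 + (-4*⅕ + 1*(-⅕))) = -5*(5 + (-⅘ - ⅕))/3 = -5*(5 - 1)/3 = -5/3*4 = -20/3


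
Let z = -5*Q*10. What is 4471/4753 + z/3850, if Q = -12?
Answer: 57329/52283 ≈ 1.0965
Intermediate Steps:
z = 600 (z = -5*(-12)*10 = 60*10 = 600)
4471/4753 + z/3850 = 4471/4753 + 600/3850 = 4471*(1/4753) + 600*(1/3850) = 4471/4753 + 12/77 = 57329/52283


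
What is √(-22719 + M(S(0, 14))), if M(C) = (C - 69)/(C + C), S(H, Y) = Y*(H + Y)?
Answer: 11*I*√147202/28 ≈ 150.73*I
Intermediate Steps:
M(C) = (-69 + C)/(2*C) (M(C) = (-69 + C)/((2*C)) = (-69 + C)*(1/(2*C)) = (-69 + C)/(2*C))
√(-22719 + M(S(0, 14))) = √(-22719 + (-69 + 14*(0 + 14))/(2*((14*(0 + 14))))) = √(-22719 + (-69 + 14*14)/(2*((14*14)))) = √(-22719 + (½)*(-69 + 196)/196) = √(-22719 + (½)*(1/196)*127) = √(-22719 + 127/392) = √(-8905721/392) = 11*I*√147202/28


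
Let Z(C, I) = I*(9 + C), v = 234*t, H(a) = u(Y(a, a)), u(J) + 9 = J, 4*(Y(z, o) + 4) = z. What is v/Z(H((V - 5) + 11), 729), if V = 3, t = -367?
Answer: 38168/567 ≈ 67.316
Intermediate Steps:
Y(z, o) = -4 + z/4
u(J) = -9 + J
H(a) = -13 + a/4 (H(a) = -9 + (-4 + a/4) = -13 + a/4)
v = -85878 (v = 234*(-367) = -85878)
v/Z(H((V - 5) + 11), 729) = -85878*1/(729*(9 + (-13 + ((3 - 5) + 11)/4))) = -85878*1/(729*(9 + (-13 + (-2 + 11)/4))) = -85878*1/(729*(9 + (-13 + (¼)*9))) = -85878*1/(729*(9 + (-13 + 9/4))) = -85878*1/(729*(9 - 43/4)) = -85878/(729*(-7/4)) = -85878/(-5103/4) = -85878*(-4/5103) = 38168/567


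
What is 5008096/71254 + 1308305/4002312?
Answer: 10068592341211/142590369624 ≈ 70.612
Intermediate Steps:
5008096/71254 + 1308305/4002312 = 5008096*(1/71254) + 1308305*(1/4002312) = 2504048/35627 + 1308305/4002312 = 10068592341211/142590369624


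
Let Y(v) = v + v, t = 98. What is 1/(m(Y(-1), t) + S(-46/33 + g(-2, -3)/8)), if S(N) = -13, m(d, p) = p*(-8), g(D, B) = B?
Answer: -1/797 ≈ -0.0012547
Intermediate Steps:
Y(v) = 2*v
m(d, p) = -8*p
1/(m(Y(-1), t) + S(-46/33 + g(-2, -3)/8)) = 1/(-8*98 - 13) = 1/(-784 - 13) = 1/(-797) = -1/797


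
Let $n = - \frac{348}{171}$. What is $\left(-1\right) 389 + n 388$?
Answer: $- \frac{67181}{57} \approx -1178.6$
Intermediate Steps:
$n = - \frac{116}{57}$ ($n = \left(-348\right) \frac{1}{171} = - \frac{116}{57} \approx -2.0351$)
$\left(-1\right) 389 + n 388 = \left(-1\right) 389 - \frac{45008}{57} = -389 - \frac{45008}{57} = - \frac{67181}{57}$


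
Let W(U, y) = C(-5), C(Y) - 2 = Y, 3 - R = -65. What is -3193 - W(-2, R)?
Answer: -3190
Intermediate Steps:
R = 68 (R = 3 - 1*(-65) = 3 + 65 = 68)
C(Y) = 2 + Y
W(U, y) = -3 (W(U, y) = 2 - 5 = -3)
-3193 - W(-2, R) = -3193 - 1*(-3) = -3193 + 3 = -3190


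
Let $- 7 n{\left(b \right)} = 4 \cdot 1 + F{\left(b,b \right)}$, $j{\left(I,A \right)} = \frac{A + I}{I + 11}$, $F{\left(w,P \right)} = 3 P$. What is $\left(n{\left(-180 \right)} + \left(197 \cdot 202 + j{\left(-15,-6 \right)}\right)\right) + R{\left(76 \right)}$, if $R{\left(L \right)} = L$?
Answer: $\frac{1118651}{28} \approx 39952.0$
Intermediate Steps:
$j{\left(I,A \right)} = \frac{A + I}{11 + I}$
$n{\left(b \right)} = - \frac{4}{7} - \frac{3 b}{7}$ ($n{\left(b \right)} = - \frac{4 \cdot 1 + 3 b}{7} = - \frac{4 + 3 b}{7} = - \frac{4}{7} - \frac{3 b}{7}$)
$\left(n{\left(-180 \right)} + \left(197 \cdot 202 + j{\left(-15,-6 \right)}\right)\right) + R{\left(76 \right)} = \left(\left(- \frac{4}{7} - - \frac{540}{7}\right) + \left(197 \cdot 202 + \frac{-6 - 15}{11 - 15}\right)\right) + 76 = \left(\left(- \frac{4}{7} + \frac{540}{7}\right) + \left(39794 + \frac{1}{-4} \left(-21\right)\right)\right) + 76 = \left(\frac{536}{7} + \left(39794 - - \frac{21}{4}\right)\right) + 76 = \left(\frac{536}{7} + \left(39794 + \frac{21}{4}\right)\right) + 76 = \left(\frac{536}{7} + \frac{159197}{4}\right) + 76 = \frac{1116523}{28} + 76 = \frac{1118651}{28}$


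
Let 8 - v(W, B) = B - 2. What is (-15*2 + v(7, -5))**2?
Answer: 225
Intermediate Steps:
v(W, B) = 10 - B (v(W, B) = 8 - (B - 2) = 8 - (-2 + B) = 8 + (2 - B) = 10 - B)
(-15*2 + v(7, -5))**2 = (-15*2 + (10 - 1*(-5)))**2 = (-30 + (10 + 5))**2 = (-30 + 15)**2 = (-15)**2 = 225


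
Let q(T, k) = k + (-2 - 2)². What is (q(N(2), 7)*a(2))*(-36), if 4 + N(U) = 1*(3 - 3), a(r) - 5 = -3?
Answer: -1656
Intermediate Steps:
a(r) = 2 (a(r) = 5 - 3 = 2)
N(U) = -4 (N(U) = -4 + 1*(3 - 3) = -4 + 1*0 = -4 + 0 = -4)
q(T, k) = 16 + k (q(T, k) = k + (-4)² = k + 16 = 16 + k)
(q(N(2), 7)*a(2))*(-36) = ((16 + 7)*2)*(-36) = (23*2)*(-36) = 46*(-36) = -1656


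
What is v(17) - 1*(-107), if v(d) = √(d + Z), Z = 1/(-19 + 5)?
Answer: 107 + √3318/14 ≈ 111.11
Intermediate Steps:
Z = -1/14 (Z = 1/(-14) = -1/14 ≈ -0.071429)
v(d) = √(-1/14 + d) (v(d) = √(d - 1/14) = √(-1/14 + d))
v(17) - 1*(-107) = √(-14 + 196*17)/14 - 1*(-107) = √(-14 + 3332)/14 + 107 = √3318/14 + 107 = 107 + √3318/14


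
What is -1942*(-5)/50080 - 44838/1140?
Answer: -18620147/475760 ≈ -39.138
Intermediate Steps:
-1942*(-5)/50080 - 44838/1140 = 9710*(1/50080) - 44838*1/1140 = 971/5008 - 7473/190 = -18620147/475760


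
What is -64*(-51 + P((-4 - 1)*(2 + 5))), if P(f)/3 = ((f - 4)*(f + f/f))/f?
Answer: 368832/35 ≈ 10538.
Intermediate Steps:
P(f) = 3*(1 + f)*(-4 + f)/f (P(f) = 3*(((f - 4)*(f + f/f))/f) = 3*(((-4 + f)*(f + 1))/f) = 3*(((-4 + f)*(1 + f))/f) = 3*(((1 + f)*(-4 + f))/f) = 3*((1 + f)*(-4 + f)/f) = 3*(1 + f)*(-4 + f)/f)
-64*(-51 + P((-4 - 1)*(2 + 5))) = -64*(-51 + (-9 - 12*1/((-4 - 1)*(2 + 5)) + 3*((-4 - 1)*(2 + 5)))) = -64*(-51 + (-9 - 12/((-5*7)) + 3*(-5*7))) = -64*(-51 + (-9 - 12/(-35) + 3*(-35))) = -64*(-51 + (-9 - 12*(-1/35) - 105)) = -64*(-51 + (-9 + 12/35 - 105)) = -64*(-51 - 3978/35) = -64*(-5763/35) = 368832/35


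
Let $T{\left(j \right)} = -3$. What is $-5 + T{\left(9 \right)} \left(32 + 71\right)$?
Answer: $-314$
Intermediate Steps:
$-5 + T{\left(9 \right)} \left(32 + 71\right) = -5 - 3 \left(32 + 71\right) = -5 - 309 = -314$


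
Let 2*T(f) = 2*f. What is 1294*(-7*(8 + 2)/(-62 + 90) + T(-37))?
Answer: -51113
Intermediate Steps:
T(f) = f (T(f) = (2*f)/2 = f)
1294*(-7*(8 + 2)/(-62 + 90) + T(-37)) = 1294*(-7*(8 + 2)/(-62 + 90) - 37) = 1294*(-70/28 - 37) = 1294*(-7*5/14 - 37) = 1294*(-5/2 - 37) = 1294*(-79/2) = -51113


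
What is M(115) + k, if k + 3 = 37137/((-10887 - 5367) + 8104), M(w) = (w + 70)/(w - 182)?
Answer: -5634079/546050 ≈ -10.318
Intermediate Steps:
M(w) = (70 + w)/(-182 + w)
k = -61587/8150 (k = -3 + 37137/((-10887 - 5367) + 8104) = -3 + 37137/(-16254 + 8104) = -3 + 37137/(-8150) = -3 + 37137*(-1/8150) = -3 - 37137/8150 = -61587/8150 ≈ -7.5567)
M(115) + k = (70 + 115)/(-182 + 115) - 61587/8150 = 185/(-67) - 61587/8150 = -1/67*185 - 61587/8150 = -185/67 - 61587/8150 = -5634079/546050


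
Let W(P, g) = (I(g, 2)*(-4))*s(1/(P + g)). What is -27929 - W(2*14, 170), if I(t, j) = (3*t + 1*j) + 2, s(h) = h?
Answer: -2763943/99 ≈ -27919.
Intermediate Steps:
I(t, j) = 2 + j + 3*t (I(t, j) = (3*t + j) + 2 = (j + 3*t) + 2 = 2 + j + 3*t)
W(P, g) = (-16 - 12*g)/(P + g) (W(P, g) = ((2 + 2 + 3*g)*(-4))/(P + g) = ((4 + 3*g)*(-4))/(P + g) = (-16 - 12*g)/(P + g))
-27929 - W(2*14, 170) = -27929 - 4*(-4 - 3*170)/(2*14 + 170) = -27929 - 4*(-4 - 510)/(28 + 170) = -27929 - 4*(-514)/198 = -27929 - 1*(-1028/99) = -27929 + 1028/99 = -2763943/99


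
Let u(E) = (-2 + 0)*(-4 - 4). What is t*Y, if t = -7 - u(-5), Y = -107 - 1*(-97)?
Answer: 230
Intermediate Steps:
u(E) = 16 (u(E) = -2*(-8) = 16)
Y = -10 (Y = -107 + 97 = -10)
t = -23 (t = -7 - 1*16 = -7 - 16 = -23)
t*Y = -23*(-10) = 230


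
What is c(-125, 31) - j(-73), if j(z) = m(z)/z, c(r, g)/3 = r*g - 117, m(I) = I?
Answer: -11977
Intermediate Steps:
c(r, g) = -351 + 3*g*r (c(r, g) = 3*(r*g - 117) = 3*(g*r - 117) = 3*(-117 + g*r) = -351 + 3*g*r)
j(z) = 1 (j(z) = z/z = 1)
c(-125, 31) - j(-73) = (-351 + 3*31*(-125)) - 1*1 = (-351 - 11625) - 1 = -11976 - 1 = -11977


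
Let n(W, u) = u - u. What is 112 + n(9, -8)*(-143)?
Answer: 112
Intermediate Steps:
n(W, u) = 0
112 + n(9, -8)*(-143) = 112 + 0*(-143) = 112 + 0 = 112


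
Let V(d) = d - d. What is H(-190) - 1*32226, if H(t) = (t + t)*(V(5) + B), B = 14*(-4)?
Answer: -10946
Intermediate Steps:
V(d) = 0
B = -56
H(t) = -112*t (H(t) = (t + t)*(0 - 56) = (2*t)*(-56) = -112*t)
H(-190) - 1*32226 = -112*(-190) - 1*32226 = 21280 - 32226 = -10946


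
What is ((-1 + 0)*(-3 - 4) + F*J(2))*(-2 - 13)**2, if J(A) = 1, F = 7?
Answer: 3150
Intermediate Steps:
((-1 + 0)*(-3 - 4) + F*J(2))*(-2 - 13)**2 = ((-1 + 0)*(-3 - 4) + 7*1)*(-2 - 13)**2 = (-1*(-7) + 7)*(-15)**2 = (7 + 7)*225 = 14*225 = 3150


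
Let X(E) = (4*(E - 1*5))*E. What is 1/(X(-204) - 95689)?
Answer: 1/74855 ≈ 1.3359e-5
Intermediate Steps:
X(E) = E*(-20 + 4*E) (X(E) = (4*(E - 5))*E = (4*(-5 + E))*E = (-20 + 4*E)*E = E*(-20 + 4*E))
1/(X(-204) - 95689) = 1/(4*(-204)*(-5 - 204) - 95689) = 1/(4*(-204)*(-209) - 95689) = 1/(170544 - 95689) = 1/74855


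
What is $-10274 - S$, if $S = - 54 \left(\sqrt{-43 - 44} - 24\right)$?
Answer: $-11570 + 54 i \sqrt{87} \approx -11570.0 + 503.68 i$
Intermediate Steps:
$S = 1296 - 54 i \sqrt{87}$ ($S = - 54 \left(\sqrt{-87} - 24\right) = - 54 \left(i \sqrt{87} - 24\right) = - 54 \left(-24 + i \sqrt{87}\right) = 1296 - 54 i \sqrt{87} \approx 1296.0 - 503.68 i$)
$-10274 - S = -10274 - \left(1296 - 54 i \sqrt{87}\right) = -11570 + 54 i \sqrt{87}$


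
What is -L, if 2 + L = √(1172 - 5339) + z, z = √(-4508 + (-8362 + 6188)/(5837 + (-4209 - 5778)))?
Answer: 2 - 3*I*√463 - I*√776300079/415 ≈ 2.0 - 131.69*I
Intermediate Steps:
z = I*√776300079/415 (z = √(-4508 - 2174/(5837 - 9987)) = √(-4508 - 2174/(-4150)) = √(-4508 - 2174*(-1/4150)) = √(-4508 + 1087/2075) = √(-9353013/2075) = I*√776300079/415 ≈ 67.138*I)
L = -2 + 3*I*√463 + I*√776300079/415 (L = -2 + (√(1172 - 5339) + I*√776300079/415) = -2 + (√(-4167) + I*√776300079/415) = -2 + (3*I*√463 + I*√776300079/415) = -2 + 3*I*√463 + I*√776300079/415 ≈ -2.0 + 131.69*I)
-L = -(-2 + 3*I*√463 + I*√776300079/415) = 2 - 3*I*√463 - I*√776300079/415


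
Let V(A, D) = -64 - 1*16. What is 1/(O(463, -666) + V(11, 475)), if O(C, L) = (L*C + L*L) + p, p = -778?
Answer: 1/134340 ≈ 7.4438e-6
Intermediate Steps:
V(A, D) = -80 (V(A, D) = -64 - 16 = -80)
O(C, L) = -778 + L² + C*L (O(C, L) = (L*C + L*L) - 778 = (C*L + L²) - 778 = (L² + C*L) - 778 = -778 + L² + C*L)
1/(O(463, -666) + V(11, 475)) = 1/((-778 + (-666)² + 463*(-666)) - 80) = 1/((-778 + 443556 - 308358) - 80) = 1/(134420 - 80) = 1/134340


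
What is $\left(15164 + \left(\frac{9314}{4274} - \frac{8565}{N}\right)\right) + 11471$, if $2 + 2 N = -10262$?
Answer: $\frac{292150485469}{10967084} \approx 26639.0$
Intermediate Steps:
$N = -5132$ ($N = -1 + \frac{1}{2} \left(-10262\right) = -1 - 5131 = -5132$)
$\left(15164 + \left(\frac{9314}{4274} - \frac{8565}{N}\right)\right) + 11471 = \left(15164 + \left(\frac{9314}{4274} - \frac{8565}{-5132}\right)\right) + 11471 = \left(15164 + \left(9314 \cdot \frac{1}{4274} - - \frac{8565}{5132}\right)\right) + 11471 = \left(15164 + \left(\frac{4657}{2137} + \frac{8565}{5132}\right)\right) + 11471 = \left(15164 + \frac{42203129}{10967084}\right) + 11471 = \frac{166347064905}{10967084} + 11471 = \frac{292150485469}{10967084}$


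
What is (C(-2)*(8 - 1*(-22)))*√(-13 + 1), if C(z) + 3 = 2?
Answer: -60*I*√3 ≈ -103.92*I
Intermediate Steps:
C(z) = -1 (C(z) = -3 + 2 = -1)
(C(-2)*(8 - 1*(-22)))*√(-13 + 1) = (-(8 - 1*(-22)))*√(-13 + 1) = (-(8 + 22))*√(-12) = (-1*30)*(2*I*√3) = -60*I*√3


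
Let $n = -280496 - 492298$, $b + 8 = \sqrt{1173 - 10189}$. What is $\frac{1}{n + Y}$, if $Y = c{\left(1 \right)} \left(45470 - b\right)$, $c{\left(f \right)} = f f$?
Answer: $\frac{i}{2 \left(- 363658 i + 7 \sqrt{46}\right)} \approx -1.3749 \cdot 10^{-6} + 1.795 \cdot 10^{-10} i$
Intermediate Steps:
$b = -8 + 14 i \sqrt{46}$ ($b = -8 + \sqrt{1173 - 10189} = -8 + \sqrt{-9016} = -8 + 14 i \sqrt{46} \approx -8.0 + 94.953 i$)
$c{\left(f \right)} = f^{2}$
$n = -772794$ ($n = -280496 - 492298 = -772794$)
$Y = 45478 - 14 i \sqrt{46}$ ($Y = 1^{2} \left(45470 - \left(-8 + 14 i \sqrt{46}\right)\right) = 1 \left(45470 + \left(8 - 14 i \sqrt{46}\right)\right) = 1 \left(45478 - 14 i \sqrt{46}\right) = 45478 - 14 i \sqrt{46} \approx 45478.0 - 94.953 i$)
$\frac{1}{n + Y} = \frac{1}{-772794 + \left(45478 - 14 i \sqrt{46}\right)} = \frac{1}{-727316 - 14 i \sqrt{46}}$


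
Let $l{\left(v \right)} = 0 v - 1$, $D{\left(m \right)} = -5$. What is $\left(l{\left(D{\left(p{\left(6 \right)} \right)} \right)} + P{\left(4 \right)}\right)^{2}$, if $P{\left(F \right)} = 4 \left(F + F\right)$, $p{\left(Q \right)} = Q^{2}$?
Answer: $961$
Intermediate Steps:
$P{\left(F \right)} = 8 F$ ($P{\left(F \right)} = 4 \cdot 2 F = 8 F$)
$l{\left(v \right)} = -1$ ($l{\left(v \right)} = 0 - 1 = -1$)
$\left(l{\left(D{\left(p{\left(6 \right)} \right)} \right)} + P{\left(4 \right)}\right)^{2} = \left(-1 + 8 \cdot 4\right)^{2} = \left(-1 + 32\right)^{2} = 31^{2} = 961$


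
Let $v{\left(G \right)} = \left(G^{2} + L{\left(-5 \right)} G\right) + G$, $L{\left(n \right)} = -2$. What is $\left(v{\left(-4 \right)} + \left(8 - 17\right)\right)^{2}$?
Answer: $121$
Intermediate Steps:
$v{\left(G \right)} = G^{2} - G$ ($v{\left(G \right)} = \left(G^{2} - 2 G\right) + G = G^{2} - G$)
$\left(v{\left(-4 \right)} + \left(8 - 17\right)\right)^{2} = \left(- 4 \left(-1 - 4\right) + \left(8 - 17\right)\right)^{2} = \left(\left(-4\right) \left(-5\right) - 9\right)^{2} = \left(20 - 9\right)^{2} = 11^{2} = 121$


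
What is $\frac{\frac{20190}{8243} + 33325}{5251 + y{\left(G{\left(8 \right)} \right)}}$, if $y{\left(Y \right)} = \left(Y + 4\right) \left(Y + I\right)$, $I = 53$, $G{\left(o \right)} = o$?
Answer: $\frac{274718165}{49317869} \approx 5.5704$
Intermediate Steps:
$y{\left(Y \right)} = \left(4 + Y\right) \left(53 + Y\right)$ ($y{\left(Y \right)} = \left(Y + 4\right) \left(Y + 53\right) = \left(4 + Y\right) \left(53 + Y\right)$)
$\frac{\frac{20190}{8243} + 33325}{5251 + y{\left(G{\left(8 \right)} \right)}} = \frac{\frac{20190}{8243} + 33325}{5251 + \left(212 + 8^{2} + 57 \cdot 8\right)} = \frac{20190 \cdot \frac{1}{8243} + 33325}{5251 + \left(212 + 64 + 456\right)} = \frac{\frac{20190}{8243} + 33325}{5251 + 732} = \frac{274718165}{8243 \cdot 5983} = \frac{274718165}{8243} \cdot \frac{1}{5983} = \frac{274718165}{49317869}$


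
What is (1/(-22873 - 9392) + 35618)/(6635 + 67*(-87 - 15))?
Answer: -1149214769/6420735 ≈ -178.98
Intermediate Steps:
(1/(-22873 - 9392) + 35618)/(6635 + 67*(-87 - 15)) = (1/(-32265) + 35618)/(6635 + 67*(-102)) = (-1/32265 + 35618)/(6635 - 6834) = (1149214769/32265)/(-199) = (1149214769/32265)*(-1/199) = -1149214769/6420735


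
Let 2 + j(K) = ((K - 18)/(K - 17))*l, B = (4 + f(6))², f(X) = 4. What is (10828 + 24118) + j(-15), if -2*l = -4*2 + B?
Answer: 279321/8 ≈ 34915.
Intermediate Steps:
B = 64 (B = (4 + 4)² = 8² = 64)
l = -28 (l = -(-4*2 + 64)/2 = -(-8 + 64)/2 = -½*56 = -28)
j(K) = -2 - 28*(-18 + K)/(-17 + K) (j(K) = -2 + ((K - 18)/(K - 17))*(-28) = -2 + ((-18 + K)/(-17 + K))*(-28) = -2 - 28*(-18 + K)/(-17 + K))
(10828 + 24118) + j(-15) = (10828 + 24118) + 2*(269 - 15*(-15))/(-17 - 15) = 34946 + 2*(269 + 225)/(-32) = 34946 + 2*(-1/32)*494 = 34946 - 247/8 = 279321/8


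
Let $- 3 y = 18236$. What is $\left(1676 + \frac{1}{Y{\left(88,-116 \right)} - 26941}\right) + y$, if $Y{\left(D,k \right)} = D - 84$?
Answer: $- \frac{118594633}{26937} \approx -4402.7$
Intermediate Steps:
$Y{\left(D,k \right)} = -84 + D$
$y = - \frac{18236}{3}$ ($y = \left(- \frac{1}{3}\right) 18236 = - \frac{18236}{3} \approx -6078.7$)
$\left(1676 + \frac{1}{Y{\left(88,-116 \right)} - 26941}\right) + y = \left(1676 + \frac{1}{\left(-84 + 88\right) - 26941}\right) - \frac{18236}{3} = \left(1676 + \frac{1}{4 - 26941}\right) - \frac{18236}{3} = \left(1676 + \frac{1}{-26937}\right) - \frac{18236}{3} = \left(1676 - \frac{1}{26937}\right) - \frac{18236}{3} = \frac{45146411}{26937} - \frac{18236}{3} = - \frac{118594633}{26937}$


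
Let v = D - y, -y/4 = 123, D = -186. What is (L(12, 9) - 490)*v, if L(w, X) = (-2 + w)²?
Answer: -119340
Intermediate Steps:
y = -492 (y = -4*123 = -492)
v = 306 (v = -186 - 1*(-492) = -186 + 492 = 306)
(L(12, 9) - 490)*v = ((-2 + 12)² - 490)*306 = (10² - 490)*306 = (100 - 490)*306 = -390*306 = -119340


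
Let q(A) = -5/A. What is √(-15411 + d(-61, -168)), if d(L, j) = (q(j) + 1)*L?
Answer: I*√109183242/84 ≈ 124.39*I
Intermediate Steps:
d(L, j) = L*(1 - 5/j) (d(L, j) = (-5/j + 1)*L = (1 - 5/j)*L = L*(1 - 5/j))
√(-15411 + d(-61, -168)) = √(-15411 - 61*(-5 - 168)/(-168)) = √(-15411 - 61*(-1/168)*(-173)) = √(-15411 - 10553/168) = √(-2599601/168) = I*√109183242/84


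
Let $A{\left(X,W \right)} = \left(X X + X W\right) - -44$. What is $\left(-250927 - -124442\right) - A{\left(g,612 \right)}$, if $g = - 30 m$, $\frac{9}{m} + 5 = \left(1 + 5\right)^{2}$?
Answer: $- \frac{116544829}{961} \approx -1.2127 \cdot 10^{5}$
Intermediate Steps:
$m = \frac{9}{31}$ ($m = \frac{9}{-5 + \left(1 + 5\right)^{2}} = \frac{9}{-5 + 6^{2}} = \frac{9}{-5 + 36} = \frac{9}{31} \approx 0.29032$)
$g = - \frac{270}{31}$ ($g = \left(-30\right) \frac{9}{31} = - \frac{270}{31} \approx -8.7097$)
$A{\left(X,W \right)} = 44 + X^{2} + W X$ ($A{\left(X,W \right)} = \left(X^{2} + W X\right) + 44 = 44 + X^{2} + W X$)
$\left(-250927 - -124442\right) - A{\left(g,612 \right)} = \left(-250927 - -124442\right) - \left(44 + \left(- \frac{270}{31}\right)^{2} + 612 \left(- \frac{270}{31}\right)\right) = \left(-250927 + 124442\right) - \left(44 + \frac{72900}{961} - \frac{165240}{31}\right) = -126485 - - \frac{5007256}{961} = -126485 + \frac{5007256}{961} = - \frac{116544829}{961}$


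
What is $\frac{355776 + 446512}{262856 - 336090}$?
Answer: $- \frac{401144}{36617} \approx -10.955$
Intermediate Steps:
$\frac{355776 + 446512}{262856 - 336090} = \frac{802288}{262856 - 336090} = \frac{802288}{-73234} = 802288 \left(- \frac{1}{73234}\right) = - \frac{401144}{36617}$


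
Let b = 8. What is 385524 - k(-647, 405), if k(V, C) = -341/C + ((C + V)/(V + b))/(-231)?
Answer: 77600368147/201285 ≈ 3.8553e+5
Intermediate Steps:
k(V, C) = -341/C - (C + V)/(231*(8 + V)) (k(V, C) = -341/C + ((C + V)/(V + 8))/(-231) = -341/C + ((C + V)/(8 + V))*(-1/231) = -341/C - (C + V)/(231*(8 + V)))
385524 - k(-647, 405) = 385524 - (-630168 - 1*405² - 78771*(-647) - 1*405*(-647))/(231*405*(8 - 647)) = 385524 - (-630168 - 1*164025 + 50964837 + 262035)/(231*405*(-639)) = 385524 - (-1)*(-630168 - 164025 + 50964837 + 262035)/(231*405*639) = 385524 - (-1)*50432679/(231*405*639) = 385524 - 1*(-169807/201285) = 385524 + 169807/201285 = 77600368147/201285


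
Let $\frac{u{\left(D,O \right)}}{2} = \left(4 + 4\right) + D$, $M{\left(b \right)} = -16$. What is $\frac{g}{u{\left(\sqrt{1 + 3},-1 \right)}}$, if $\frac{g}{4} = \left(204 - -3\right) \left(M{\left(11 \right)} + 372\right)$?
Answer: $\frac{73692}{5} \approx 14738.0$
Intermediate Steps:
$u{\left(D,O \right)} = 16 + 2 D$ ($u{\left(D,O \right)} = 2 \left(\left(4 + 4\right) + D\right) = 2 \left(8 + D\right) = 16 + 2 D$)
$g = 294768$ ($g = 4 \left(204 - -3\right) \left(-16 + 372\right) = 4 \left(204 + \left(-16 + 19\right)\right) 356 = 4 \left(204 + 3\right) 356 = 4 \cdot 207 \cdot 356 = 4 \cdot 73692 = 294768$)
$\frac{g}{u{\left(\sqrt{1 + 3},-1 \right)}} = \frac{1}{16 + 2 \sqrt{1 + 3}} \cdot 294768 = \frac{1}{16 + 2 \sqrt{4}} \cdot 294768 = \frac{1}{16 + 2 \cdot 2} \cdot 294768 = \frac{1}{16 + 4} \cdot 294768 = \frac{1}{20} \cdot 294768 = \frac{73692}{5}$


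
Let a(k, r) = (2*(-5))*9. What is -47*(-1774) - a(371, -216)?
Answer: 83468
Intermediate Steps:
a(k, r) = -90 (a(k, r) = -10*9 = -90)
-47*(-1774) - a(371, -216) = -47*(-1774) - 1*(-90) = 83378 + 90 = 83468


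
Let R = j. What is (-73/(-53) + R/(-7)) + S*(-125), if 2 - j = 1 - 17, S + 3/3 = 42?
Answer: -1901818/371 ≈ -5126.2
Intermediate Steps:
S = 41 (S = -1 + 42 = 41)
j = 18 (j = 2 - (1 - 17) = 2 - 1*(-16) = 2 + 16 = 18)
R = 18
(-73/(-53) + R/(-7)) + S*(-125) = (-73/(-53) + 18/(-7)) + 41*(-125) = (-73*(-1/53) + 18*(-⅐)) - 5125 = (73/53 - 18/7) - 5125 = -443/371 - 5125 = -1901818/371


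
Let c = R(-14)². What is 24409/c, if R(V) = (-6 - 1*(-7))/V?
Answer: 4784164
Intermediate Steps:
R(V) = 1/V (R(V) = (-6 + 7)/V = 1/V)
c = 1/196 (c = (1/(-14))² = (-1/14)² = 1/196 ≈ 0.0051020)
24409/c = 24409/(1/196) = 24409*196 = 4784164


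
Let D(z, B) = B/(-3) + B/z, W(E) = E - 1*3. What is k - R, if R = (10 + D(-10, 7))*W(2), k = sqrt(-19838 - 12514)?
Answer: 209/30 + 4*I*sqrt(2022) ≈ 6.9667 + 179.87*I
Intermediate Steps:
W(E) = -3 + E (W(E) = E - 3 = -3 + E)
D(z, B) = -B/3 + B/z (D(z, B) = B*(-1/3) + B/z = -B/3 + B/z)
k = 4*I*sqrt(2022) (k = sqrt(-32352) = 4*I*sqrt(2022) ≈ 179.87*I)
R = -209/30 (R = (10 + (-1/3*7 + 7/(-10)))*(-3 + 2) = (10 + (-7/3 + 7*(-1/10)))*(-1) = (10 + (-7/3 - 7/10))*(-1) = (10 - 91/30)*(-1) = (209/30)*(-1) = -209/30 ≈ -6.9667)
k - R = 4*I*sqrt(2022) - 1*(-209/30) = 4*I*sqrt(2022) + 209/30 = 209/30 + 4*I*sqrt(2022)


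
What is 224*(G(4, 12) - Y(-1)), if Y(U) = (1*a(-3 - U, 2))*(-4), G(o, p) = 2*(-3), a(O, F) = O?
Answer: -3136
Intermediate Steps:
G(o, p) = -6
Y(U) = 12 + 4*U (Y(U) = (1*(-3 - U))*(-4) = (-3 - U)*(-4) = 12 + 4*U)
224*(G(4, 12) - Y(-1)) = 224*(-6 - (12 + 4*(-1))) = 224*(-6 - (12 - 4)) = 224*(-6 - 1*8) = 224*(-6 - 8) = 224*(-14) = -3136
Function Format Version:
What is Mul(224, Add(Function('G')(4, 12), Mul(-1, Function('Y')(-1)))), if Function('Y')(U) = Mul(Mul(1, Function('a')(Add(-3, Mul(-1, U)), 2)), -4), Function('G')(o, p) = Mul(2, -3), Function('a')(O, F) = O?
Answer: -3136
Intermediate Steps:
Function('G')(o, p) = -6
Function('Y')(U) = Add(12, Mul(4, U)) (Function('Y')(U) = Mul(Mul(1, Add(-3, Mul(-1, U))), -4) = Mul(Add(-3, Mul(-1, U)), -4) = Add(12, Mul(4, U)))
Mul(224, Add(Function('G')(4, 12), Mul(-1, Function('Y')(-1)))) = Mul(224, Add(-6, Mul(-1, Add(12, Mul(4, -1))))) = Mul(224, Add(-6, Mul(-1, Add(12, -4)))) = Mul(224, Add(-6, Mul(-1, 8))) = Mul(224, Add(-6, -8)) = Mul(224, -14) = -3136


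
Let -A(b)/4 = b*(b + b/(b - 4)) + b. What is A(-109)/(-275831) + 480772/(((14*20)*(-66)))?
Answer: -3721920757879/144000331860 ≈ -25.847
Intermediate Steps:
A(b) = -4*b - 4*b*(b + b/(-4 + b)) (A(b) = -4*(b*(b + b/(b - 4)) + b) = -4*(b*(b + b/(-4 + b)) + b) = -4*(b + b*(b + b/(-4 + b))) = -4*b - 4*b*(b + b/(-4 + b)))
A(-109)/(-275831) + 480772/(((14*20)*(-66))) = (4*(-109)*(4 - 1*(-109)**2 + 2*(-109))/(-4 - 109))/(-275831) + 480772/(((14*20)*(-66))) = (4*(-109)*(4 - 1*11881 - 218)/(-113))*(-1/275831) + 480772/((280*(-66))) = (4*(-109)*(-1/113)*(4 - 11881 - 218))*(-1/275831) + 480772/(-18480) = (4*(-109)*(-1/113)*(-12095))*(-1/275831) + 480772*(-1/18480) = -5273420/113*(-1/275831) - 120193/4620 = 5273420/31168903 - 120193/4620 = -3721920757879/144000331860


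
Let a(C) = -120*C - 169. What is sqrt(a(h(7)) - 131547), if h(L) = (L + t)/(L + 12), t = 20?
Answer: 2*I*sqrt(11902759)/19 ≈ 363.16*I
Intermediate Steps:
h(L) = (20 + L)/(12 + L) (h(L) = (L + 20)/(L + 12) = (20 + L)/(12 + L))
a(C) = -169 - 120*C
sqrt(a(h(7)) - 131547) = sqrt((-169 - 120*(20 + 7)/(12 + 7)) - 131547) = sqrt((-169 - 120*27/19) - 131547) = sqrt((-169 - 3240/19) - 131547) = sqrt(-6451/19 - 131547) = sqrt(-2505844/19) = 2*I*sqrt(11902759)/19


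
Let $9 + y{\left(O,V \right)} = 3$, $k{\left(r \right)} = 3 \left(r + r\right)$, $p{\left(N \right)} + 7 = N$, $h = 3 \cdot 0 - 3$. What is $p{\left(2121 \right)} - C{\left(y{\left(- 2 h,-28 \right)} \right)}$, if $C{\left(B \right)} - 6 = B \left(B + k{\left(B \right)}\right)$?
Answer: $1856$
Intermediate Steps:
$h = -3$ ($h = 0 - 3 = -3$)
$p{\left(N \right)} = -7 + N$
$k{\left(r \right)} = 6 r$ ($k{\left(r \right)} = 3 \cdot 2 r = 6 r$)
$y{\left(O,V \right)} = -6$ ($y{\left(O,V \right)} = -9 + 3 = -6$)
$C{\left(B \right)} = 6 + 7 B^{2}$ ($C{\left(B \right)} = 6 + B \left(B + 6 B\right) = 6 + B 7 B = 6 + 7 B^{2}$)
$p{\left(2121 \right)} - C{\left(y{\left(- 2 h,-28 \right)} \right)} = \left(-7 + 2121\right) - \left(6 + 7 \left(-6\right)^{2}\right) = 2114 - \left(6 + 7 \cdot 36\right) = 2114 - \left(6 + 252\right) = 2114 - 258 = 1856$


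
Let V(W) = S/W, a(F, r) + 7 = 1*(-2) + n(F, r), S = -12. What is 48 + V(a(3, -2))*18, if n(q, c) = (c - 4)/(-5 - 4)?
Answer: 1848/25 ≈ 73.920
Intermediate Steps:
n(q, c) = 4/9 - c/9 (n(q, c) = (-4 + c)/(-9) = (-4 + c)*(-⅑) = 4/9 - c/9)
a(F, r) = -77/9 - r/9 (a(F, r) = -7 + (1*(-2) + (4/9 - r/9)) = -7 + (-2 + (4/9 - r/9)) = -7 + (-14/9 - r/9) = -77/9 - r/9)
V(W) = -12/W
48 + V(a(3, -2))*18 = 48 - 12/(-77/9 - ⅑*(-2))*18 = 48 - 12/(-77/9 + 2/9)*18 = 48 - 12/(-25/3)*18 = 48 - 12*(-3/25)*18 = 48 + (36/25)*18 = 48 + 648/25 = 1848/25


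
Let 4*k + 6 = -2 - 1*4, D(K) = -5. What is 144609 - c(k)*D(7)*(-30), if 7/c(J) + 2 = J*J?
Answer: 144459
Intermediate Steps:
k = -3 (k = -3/2 + (-2 - 1*4)/4 = -3/2 + (-2 - 4)/4 = -3/2 + (¼)*(-6) = -3/2 - 3/2 = -3)
c(J) = 7/(-2 + J²) (c(J) = 7/(-2 + J*J) = 7/(-2 + J²))
144609 - c(k)*D(7)*(-30) = 144609 - (7/(-2 + (-3)²))*(-5)*(-30) = 144609 - (7/(-2 + 9))*(-5)*(-30) = 144609 - (7/7)*(-5)*(-30) = 144609 - (7*(⅐))*(-5)*(-30) = 144609 - 1*(-5)*(-30) = 144609 - (-5)*(-30) = 144609 - 1*150 = 144609 - 150 = 144459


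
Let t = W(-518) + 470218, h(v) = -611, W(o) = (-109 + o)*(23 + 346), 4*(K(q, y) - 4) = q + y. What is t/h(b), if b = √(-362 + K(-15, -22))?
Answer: -238855/611 ≈ -390.92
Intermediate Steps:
K(q, y) = 4 + q/4 + y/4 (K(q, y) = 4 + (q + y)/4 = 4 + (q/4 + y/4) = 4 + q/4 + y/4)
W(o) = -40221 + 369*o (W(o) = (-109 + o)*369 = -40221 + 369*o)
b = I*√1469/2 (b = √(-362 + (4 + (¼)*(-15) + (¼)*(-22))) = √(-362 + (4 - 15/4 - 11/2)) = √(-362 - 21/4) = √(-1469/4) = I*√1469/2 ≈ 19.164*I)
t = 238855 (t = (-40221 + 369*(-518)) + 470218 = (-40221 - 191142) + 470218 = -231363 + 470218 = 238855)
t/h(b) = 238855/(-611) = 238855*(-1/611) = -238855/611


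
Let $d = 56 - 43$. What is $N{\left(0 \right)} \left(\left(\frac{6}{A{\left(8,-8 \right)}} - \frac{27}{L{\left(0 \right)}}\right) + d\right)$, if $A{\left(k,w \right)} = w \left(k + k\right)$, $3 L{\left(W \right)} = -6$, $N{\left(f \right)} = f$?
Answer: $0$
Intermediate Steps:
$d = 13$
$L{\left(W \right)} = -2$ ($L{\left(W \right)} = \frac{1}{3} \left(-6\right) = -2$)
$A{\left(k,w \right)} = 2 k w$ ($A{\left(k,w \right)} = w 2 k = 2 k w$)
$N{\left(0 \right)} \left(\left(\frac{6}{A{\left(8,-8 \right)}} - \frac{27}{L{\left(0 \right)}}\right) + d\right) = 0 \left(\left(\frac{6}{2 \cdot 8 \left(-8\right)} - \frac{27}{-2}\right) + 13\right) = 0 \left(\left(\frac{6}{-128} - - \frac{27}{2}\right) + 13\right) = 0 \left(\left(6 \left(- \frac{1}{128}\right) + \frac{27}{2}\right) + 13\right) = 0 \left(\left(- \frac{3}{64} + \frac{27}{2}\right) + 13\right) = 0 \left(\frac{861}{64} + 13\right) = 0 \cdot \frac{1693}{64} = 0$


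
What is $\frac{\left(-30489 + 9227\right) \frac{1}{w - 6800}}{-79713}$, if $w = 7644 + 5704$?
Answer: $\frac{10631}{260980362} \approx 4.0735 \cdot 10^{-5}$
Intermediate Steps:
$w = 13348$
$\frac{\left(-30489 + 9227\right) \frac{1}{w - 6800}}{-79713} = \frac{\left(-30489 + 9227\right) \frac{1}{13348 - 6800}}{-79713} = - \frac{21262}{6548} \left(- \frac{1}{79713}\right) = \left(-21262\right) \frac{1}{6548} \left(- \frac{1}{79713}\right) = \left(- \frac{10631}{3274}\right) \left(- \frac{1}{79713}\right) = \frac{10631}{260980362}$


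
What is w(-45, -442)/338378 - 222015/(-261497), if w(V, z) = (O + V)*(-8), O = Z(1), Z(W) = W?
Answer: 1979395753/2328548207 ≈ 0.85006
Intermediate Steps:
O = 1
w(V, z) = -8 - 8*V (w(V, z) = (1 + V)*(-8) = -8 - 8*V)
w(-45, -442)/338378 - 222015/(-261497) = (-8 - 8*(-45))/338378 - 222015/(-261497) = (-8 + 360)*(1/338378) - 222015*(-1/261497) = 352*(1/338378) + 11685/13763 = 176/169189 + 11685/13763 = 1979395753/2328548207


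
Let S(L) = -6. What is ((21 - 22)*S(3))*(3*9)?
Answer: 162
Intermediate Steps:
((21 - 22)*S(3))*(3*9) = ((21 - 22)*(-6))*(3*9) = -1*(-6)*27 = 6*27 = 162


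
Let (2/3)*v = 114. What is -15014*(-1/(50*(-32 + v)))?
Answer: 7507/3475 ≈ 2.1603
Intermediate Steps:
v = 171 (v = (3/2)*114 = 171)
-15014*(-1/(50*(-32 + v))) = -15014*(-1/(50*(-32 + 171))) = -15014/((10*(-5))*139) = -15014/((-50*139)) = -15014/(-6950) = -15014*(-1/6950) = 7507/3475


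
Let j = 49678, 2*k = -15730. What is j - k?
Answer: 57543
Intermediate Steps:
k = -7865 (k = (1/2)*(-15730) = -7865)
j - k = 49678 - 1*(-7865) = 49678 + 7865 = 57543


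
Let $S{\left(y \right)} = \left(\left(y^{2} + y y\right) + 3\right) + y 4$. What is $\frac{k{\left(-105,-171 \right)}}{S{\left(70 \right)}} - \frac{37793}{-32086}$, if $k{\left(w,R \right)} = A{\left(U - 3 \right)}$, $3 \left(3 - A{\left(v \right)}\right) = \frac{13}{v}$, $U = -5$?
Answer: $\frac{4574165483}{3882277656} \approx 1.1782$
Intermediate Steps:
$A{\left(v \right)} = 3 - \frac{13}{3 v}$ ($A{\left(v \right)} = 3 - \frac{13 \frac{1}{v}}{3} = 3 - \frac{13}{3 v}$)
$k{\left(w,R \right)} = \frac{85}{24}$ ($k{\left(w,R \right)} = 3 - \frac{13}{3 \left(-5 - 3\right)} = 3 - \frac{13}{3 \left(-8\right)} = 3 - - \frac{13}{24} = 3 + \frac{13}{24} = \frac{85}{24}$)
$S{\left(y \right)} = 3 + 2 y^{2} + 4 y$ ($S{\left(y \right)} = \left(\left(y^{2} + y^{2}\right) + 3\right) + 4 y = \left(2 y^{2} + 3\right) + 4 y = \left(3 + 2 y^{2}\right) + 4 y = 3 + 2 y^{2} + 4 y$)
$\frac{k{\left(-105,-171 \right)}}{S{\left(70 \right)}} - \frac{37793}{-32086} = \frac{85}{24 \left(3 + 2 \cdot 70^{2} + 4 \cdot 70\right)} - \frac{37793}{-32086} = \frac{85}{24 \left(3 + 2 \cdot 4900 + 280\right)} - - \frac{37793}{32086} = \frac{85}{24 \left(3 + 9800 + 280\right)} + \frac{37793}{32086} = \frac{85}{24 \cdot 10083} + \frac{37793}{32086} = \frac{85}{24} \cdot \frac{1}{10083} + \frac{37793}{32086} = \frac{85}{241992} + \frac{37793}{32086} = \frac{4574165483}{3882277656}$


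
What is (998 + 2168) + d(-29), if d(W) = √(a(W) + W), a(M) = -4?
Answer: 3166 + I*√33 ≈ 3166.0 + 5.7446*I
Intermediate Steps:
d(W) = √(-4 + W)
(998 + 2168) + d(-29) = (998 + 2168) + √(-4 - 29) = 3166 + √(-33) = 3166 + I*√33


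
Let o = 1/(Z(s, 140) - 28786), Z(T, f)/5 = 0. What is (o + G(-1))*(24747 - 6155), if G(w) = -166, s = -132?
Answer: -44420722192/14393 ≈ -3.0863e+6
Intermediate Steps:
Z(T, f) = 0 (Z(T, f) = 5*0 = 0)
o = -1/28786 (o = 1/(0 - 28786) = 1/(-28786) = -1/28786 ≈ -3.4739e-5)
(o + G(-1))*(24747 - 6155) = (-1/28786 - 166)*(24747 - 6155) = -4778477/28786*18592 = -44420722192/14393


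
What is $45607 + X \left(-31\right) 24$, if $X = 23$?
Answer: $28495$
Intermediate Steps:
$45607 + X \left(-31\right) 24 = 45607 + 23 \left(-31\right) 24 = 45607 - 17112 = 28495$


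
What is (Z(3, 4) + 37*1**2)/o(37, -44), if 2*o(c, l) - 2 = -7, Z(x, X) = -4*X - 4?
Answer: -34/5 ≈ -6.8000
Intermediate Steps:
Z(x, X) = -4 - 4*X
o(c, l) = -5/2 (o(c, l) = 1 + (1/2)*(-7) = 1 - 7/2 = -5/2)
(Z(3, 4) + 37*1**2)/o(37, -44) = ((-4 - 4*4) + 37*1**2)/(-5/2) = ((-4 - 16) + 37*1)*(-2/5) = (-20 + 37)*(-2/5) = 17*(-2/5) = -34/5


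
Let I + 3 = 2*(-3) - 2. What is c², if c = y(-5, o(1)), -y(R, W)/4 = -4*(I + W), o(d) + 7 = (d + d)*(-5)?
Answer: 200704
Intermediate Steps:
I = -11 (I = -3 + (2*(-3) - 2) = -3 + (-6 - 2) = -3 - 8 = -11)
o(d) = -7 - 10*d (o(d) = -7 + (d + d)*(-5) = -7 + (2*d)*(-5) = -7 - 10*d)
y(R, W) = -176 + 16*W (y(R, W) = -(-16)*(-11 + W) = -4*(44 - 4*W) = -176 + 16*W)
c = -448 (c = -176 + 16*(-7 - 10*1) = -176 + 16*(-7 - 10) = -176 + 16*(-17) = -176 - 272 = -448)
c² = (-448)² = 200704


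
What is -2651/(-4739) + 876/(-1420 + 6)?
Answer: -28775/478639 ≈ -0.060118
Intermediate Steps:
-2651/(-4739) + 876/(-1420 + 6) = -2651*(-1/4739) + 876/(-1414) = 2651/4739 + 876*(-1/1414) = 2651/4739 - 438/707 = -28775/478639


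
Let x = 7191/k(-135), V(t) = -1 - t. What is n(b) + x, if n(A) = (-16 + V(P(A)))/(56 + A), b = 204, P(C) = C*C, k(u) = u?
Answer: -166447/780 ≈ -213.39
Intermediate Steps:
P(C) = C²
n(A) = (-17 - A²)/(56 + A) (n(A) = (-16 + (-1 - A²))/(56 + A) = (-17 - A²)/(56 + A))
x = -799/15 (x = 7191/(-135) = 7191*(-1/135) = -799/15 ≈ -53.267)
n(b) + x = (-17 - 1*204²)/(56 + 204) - 799/15 = (-17 - 1*41616)/260 - 799/15 = (-17 - 41616)/260 - 799/15 = (1/260)*(-41633) - 799/15 = -41633/260 - 799/15 = -166447/780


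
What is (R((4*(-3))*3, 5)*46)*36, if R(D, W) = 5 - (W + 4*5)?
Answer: -33120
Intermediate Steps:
R(D, W) = -15 - W (R(D, W) = 5 - (W + 20) = 5 - (20 + W) = 5 + (-20 - W) = -15 - W)
(R((4*(-3))*3, 5)*46)*36 = ((-15 - 1*5)*46)*36 = ((-15 - 5)*46)*36 = -20*46*36 = -920*36 = -33120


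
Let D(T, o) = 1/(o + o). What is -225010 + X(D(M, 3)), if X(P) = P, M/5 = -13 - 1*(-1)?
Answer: -1350059/6 ≈ -2.2501e+5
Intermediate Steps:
M = -60 (M = 5*(-13 - 1*(-1)) = 5*(-13 + 1) = 5*(-12) = -60)
D(T, o) = 1/(2*o)
-225010 + X(D(M, 3)) = -225010 + (1/2)/3 = -225010 + (1/2)*(1/3) = -225010 + 1/6 = -1350059/6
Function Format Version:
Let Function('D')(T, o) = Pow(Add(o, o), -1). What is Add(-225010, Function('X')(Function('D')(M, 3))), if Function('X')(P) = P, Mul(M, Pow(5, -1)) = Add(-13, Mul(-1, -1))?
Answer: Rational(-1350059, 6) ≈ -2.2501e+5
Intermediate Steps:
M = -60 (M = Mul(5, Add(-13, Mul(-1, -1))) = Mul(5, Add(-13, 1)) = Mul(5, -12) = -60)
Function('D')(T, o) = Mul(Rational(1, 2), Pow(o, -1)) (Function('D')(T, o) = Pow(Mul(2, o), -1) = Mul(Rational(1, 2), Pow(o, -1)))
Add(-225010, Function('X')(Function('D')(M, 3))) = Add(-225010, Mul(Rational(1, 2), Pow(3, -1))) = Add(-225010, Mul(Rational(1, 2), Rational(1, 3))) = Add(-225010, Rational(1, 6)) = Rational(-1350059, 6)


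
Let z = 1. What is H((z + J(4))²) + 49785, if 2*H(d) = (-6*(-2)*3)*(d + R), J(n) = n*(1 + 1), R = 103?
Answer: 53097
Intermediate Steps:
J(n) = 2*n (J(n) = n*2 = 2*n)
H(d) = 1854 + 18*d (H(d) = ((-6*(-2)*3)*(d + 103))/2 = ((12*3)*(103 + d))/2 = (36*(103 + d))/2 = (3708 + 36*d)/2 = 1854 + 18*d)
H((z + J(4))²) + 49785 = (1854 + 18*(1 + 2*4)²) + 49785 = (1854 + 18*(1 + 8)²) + 49785 = (1854 + 18*9²) + 49785 = (1854 + 18*81) + 49785 = (1854 + 1458) + 49785 = 3312 + 49785 = 53097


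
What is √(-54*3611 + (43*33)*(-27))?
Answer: 3*I*√25923 ≈ 483.02*I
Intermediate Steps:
√(-54*3611 + (43*33)*(-27)) = √(-194994 + 1419*(-27)) = √(-194994 - 38313) = √(-233307) = 3*I*√25923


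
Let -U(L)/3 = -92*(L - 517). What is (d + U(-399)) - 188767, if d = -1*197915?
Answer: -639498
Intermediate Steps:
U(L) = -142692 + 276*L (U(L) = -(-276)*(L - 517) = -(-276)*(-517 + L) = -3*(47564 - 92*L) = -142692 + 276*L)
d = -197915
(d + U(-399)) - 188767 = (-197915 + (-142692 + 276*(-399))) - 188767 = (-197915 + (-142692 - 110124)) - 188767 = (-197915 - 252816) - 188767 = -450731 - 188767 = -639498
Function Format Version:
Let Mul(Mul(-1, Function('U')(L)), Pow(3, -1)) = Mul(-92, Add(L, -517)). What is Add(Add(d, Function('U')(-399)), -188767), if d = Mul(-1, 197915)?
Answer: -639498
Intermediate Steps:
Function('U')(L) = Add(-142692, Mul(276, L)) (Function('U')(L) = Mul(-3, Mul(-92, Add(L, -517))) = Mul(-3, Mul(-92, Add(-517, L))) = Mul(-3, Add(47564, Mul(-92, L))) = Add(-142692, Mul(276, L)))
d = -197915
Add(Add(d, Function('U')(-399)), -188767) = Add(Add(-197915, Add(-142692, Mul(276, -399))), -188767) = Add(Add(-197915, Add(-142692, -110124)), -188767) = Add(Add(-197915, -252816), -188767) = Add(-450731, -188767) = -639498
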